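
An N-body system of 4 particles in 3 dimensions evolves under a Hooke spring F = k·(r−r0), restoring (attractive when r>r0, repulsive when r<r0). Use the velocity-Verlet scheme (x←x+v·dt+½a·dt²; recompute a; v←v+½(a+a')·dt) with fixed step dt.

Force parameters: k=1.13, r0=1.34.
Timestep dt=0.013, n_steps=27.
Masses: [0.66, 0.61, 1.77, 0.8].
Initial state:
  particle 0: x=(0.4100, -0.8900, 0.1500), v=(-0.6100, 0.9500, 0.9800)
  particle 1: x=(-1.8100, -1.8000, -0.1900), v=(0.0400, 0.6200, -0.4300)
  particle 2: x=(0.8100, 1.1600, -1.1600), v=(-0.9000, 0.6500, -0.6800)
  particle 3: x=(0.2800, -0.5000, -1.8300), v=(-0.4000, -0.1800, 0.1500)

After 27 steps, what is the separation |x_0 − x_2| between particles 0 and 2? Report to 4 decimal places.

2.4434

step 0: x0=(0.4100, -0.8900, 0.1500) x1=(-1.8100, -1.8000, -0.1900) x2=(0.8100, 1.1600, -1.1600) x3=(0.2800, -0.5000, -1.8300)
step 1: x0=(0.4019, -0.8776, 0.1625) x1=(-1.8089, -1.7915, -0.1958) x2=(0.7982, 1.1683, -1.1688) x3=(0.2747, -0.5024, -1.8278)
step 2: x0=(0.3936, -0.8649, 0.1747) x1=(-1.8065, -1.7819, -0.2020) x2=(0.7862, 1.1762, -1.1774) x3=(0.2691, -0.5049, -1.8253)
step 3: x0=(0.3851, -0.8521, 0.1863) x1=(-1.8030, -1.7715, -0.2087) x2=(0.7739, 1.1837, -1.1860) x3=(0.2634, -0.5074, -1.8223)
step 4: x0=(0.3763, -0.8391, 0.1976) x1=(-1.7983, -1.7600, -0.2158) x2=(0.7614, 1.1909, -1.1944) x3=(0.2574, -0.5100, -1.8189)
step 5: x0=(0.3673, -0.8259, 0.2084) x1=(-1.7923, -1.7476, -0.2233) x2=(0.7487, 1.1977, -1.2027) x3=(0.2512, -0.5127, -1.8150)
step 6: x0=(0.3580, -0.8125, 0.2188) x1=(-1.7853, -1.7343, -0.2312) x2=(0.7358, 1.2041, -1.2109) x3=(0.2448, -0.5155, -1.8108)
step 7: x0=(0.3486, -0.7989, 0.2287) x1=(-1.7770, -1.7200, -0.2396) x2=(0.7227, 1.2102, -1.2190) x3=(0.2382, -0.5183, -1.8061)
step 8: x0=(0.3388, -0.7852, 0.2382) x1=(-1.7676, -1.7048, -0.2483) x2=(0.7093, 1.2159, -1.2269) x3=(0.2313, -0.5212, -1.8011)
step 9: x0=(0.3289, -0.7712, 0.2472) x1=(-1.7572, -1.6887, -0.2574) x2=(0.6958, 1.2212, -1.2347) x3=(0.2243, -0.5241, -1.7956)
step 10: x0=(0.3188, -0.7571, 0.2557) x1=(-1.7456, -1.6716, -0.2669) x2=(0.6820, 1.2262, -1.2424) x3=(0.2170, -0.5271, -1.7898)
step 11: x0=(0.3084, -0.7428, 0.2637) x1=(-1.7329, -1.6537, -0.2767) x2=(0.6680, 1.2308, -1.2500) x3=(0.2096, -0.5301, -1.7835)
step 12: x0=(0.2978, -0.7284, 0.2713) x1=(-1.7191, -1.6349, -0.2870) x2=(0.6539, 1.2351, -1.2574) x3=(0.2019, -0.5331, -1.7769)
step 13: x0=(0.2870, -0.7137, 0.2784) x1=(-1.7043, -1.6152, -0.2976) x2=(0.6395, 1.2390, -1.2647) x3=(0.1941, -0.5362, -1.7699)
step 14: x0=(0.2761, -0.6989, 0.2850) x1=(-1.6885, -1.5946, -0.3085) x2=(0.6249, 1.2425, -1.2719) x3=(0.1861, -0.5392, -1.7625)
step 15: x0=(0.2649, -0.6839, 0.2911) x1=(-1.6717, -1.5732, -0.3198) x2=(0.6102, 1.2457, -1.2790) x3=(0.1779, -0.5423, -1.7547)
step 16: x0=(0.2535, -0.6687, 0.2968) x1=(-1.6539, -1.5510, -0.3314) x2=(0.5952, 1.2486, -1.2859) x3=(0.1695, -0.5454, -1.7465)
step 17: x0=(0.2420, -0.6534, 0.3019) x1=(-1.6352, -1.5279, -0.3433) x2=(0.5801, 1.2511, -1.2927) x3=(0.1610, -0.5485, -1.7380)
step 18: x0=(0.2303, -0.6379, 0.3066) x1=(-1.6155, -1.5041, -0.3556) x2=(0.5648, 1.2532, -1.2993) x3=(0.1523, -0.5515, -1.7292)
step 19: x0=(0.2185, -0.6222, 0.3108) x1=(-1.5949, -1.4794, -0.3681) x2=(0.5493, 1.2551, -1.3058) x3=(0.1435, -0.5546, -1.7200)
step 20: x0=(0.2065, -0.6063, 0.3144) x1=(-1.5735, -1.4540, -0.3810) x2=(0.5336, 1.2565, -1.3122) x3=(0.1345, -0.5576, -1.7105)
step 21: x0=(0.1943, -0.5903, 0.3176) x1=(-1.5513, -1.4279, -0.3941) x2=(0.5178, 1.2577, -1.3185) x3=(0.1253, -0.5606, -1.7006)
step 22: x0=(0.1820, -0.5741, 0.3203) x1=(-1.5282, -1.4010, -0.4075) x2=(0.5018, 1.2585, -1.3246) x3=(0.1161, -0.5636, -1.6904)
step 23: x0=(0.1696, -0.5578, 0.3226) x1=(-1.5043, -1.3735, -0.4211) x2=(0.4856, 1.2590, -1.3306) x3=(0.1067, -0.5665, -1.6799)
step 24: x0=(0.1570, -0.5413, 0.3243) x1=(-1.4797, -1.3452, -0.4350) x2=(0.4693, 1.2592, -1.3365) x3=(0.0972, -0.5693, -1.6692)
step 25: x0=(0.1443, -0.5246, 0.3256) x1=(-1.4544, -1.3163, -0.4492) x2=(0.4528, 1.2590, -1.3422) x3=(0.0875, -0.5721, -1.6581)
step 26: x0=(0.1315, -0.5078, 0.3263) x1=(-1.4284, -1.2867, -0.4636) x2=(0.4362, 1.2586, -1.3478) x3=(0.0778, -0.5749, -1.6467)
step 27: x0=(0.1186, -0.4908, 0.3267) x1=(-1.4017, -1.2565, -0.4782) x2=(0.4194, 1.2578, -1.3533) x3=(0.0680, -0.5775, -1.6351)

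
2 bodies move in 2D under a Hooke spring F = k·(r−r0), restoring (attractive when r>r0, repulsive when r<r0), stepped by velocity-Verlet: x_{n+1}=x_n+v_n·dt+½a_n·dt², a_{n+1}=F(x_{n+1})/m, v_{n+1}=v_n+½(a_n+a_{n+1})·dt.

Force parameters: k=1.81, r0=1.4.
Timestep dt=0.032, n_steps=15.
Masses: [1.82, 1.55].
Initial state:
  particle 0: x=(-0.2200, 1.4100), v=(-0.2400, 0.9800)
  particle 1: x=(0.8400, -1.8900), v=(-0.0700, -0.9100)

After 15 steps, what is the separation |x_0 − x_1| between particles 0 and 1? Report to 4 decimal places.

3.7940

step 0: x0=(-0.2200, 1.4100) x1=(0.8400, -1.8900)
step 1: x0=(-0.2274, 1.4404) x1=(0.8374, -1.9179)
step 2: x0=(-0.2341, 1.4687) x1=(0.8340, -1.9435)
step 3: x0=(-0.2401, 1.4948) x1=(0.8298, -1.9665)
step 4: x0=(-0.2455, 1.5189) x1=(0.8249, -1.9870)
step 5: x0=(-0.2502, 1.5407) x1=(0.8191, -2.0049)
step 6: x0=(-0.2542, 1.5602) x1=(0.8126, -2.0202)
step 7: x0=(-0.2575, 1.5775) x1=(0.8053, -2.0328)
step 8: x0=(-0.2602, 1.5925) x1=(0.7972, -2.0427)
step 9: x0=(-0.2622, 1.6052) x1=(0.7882, -2.0498)
step 10: x0=(-0.2635, 1.6154) x1=(0.7785, -2.0542)
step 11: x0=(-0.2641, 1.6234) x1=(0.7680, -2.0558)
step 12: x0=(-0.2641, 1.6289) x1=(0.7567, -2.0546)
step 13: x0=(-0.2634, 1.6321) x1=(0.7446, -2.0507)
step 14: x0=(-0.2621, 1.6329) x1=(0.7318, -2.0439)
step 15: x0=(-0.2601, 1.6313) x1=(0.7182, -2.0344)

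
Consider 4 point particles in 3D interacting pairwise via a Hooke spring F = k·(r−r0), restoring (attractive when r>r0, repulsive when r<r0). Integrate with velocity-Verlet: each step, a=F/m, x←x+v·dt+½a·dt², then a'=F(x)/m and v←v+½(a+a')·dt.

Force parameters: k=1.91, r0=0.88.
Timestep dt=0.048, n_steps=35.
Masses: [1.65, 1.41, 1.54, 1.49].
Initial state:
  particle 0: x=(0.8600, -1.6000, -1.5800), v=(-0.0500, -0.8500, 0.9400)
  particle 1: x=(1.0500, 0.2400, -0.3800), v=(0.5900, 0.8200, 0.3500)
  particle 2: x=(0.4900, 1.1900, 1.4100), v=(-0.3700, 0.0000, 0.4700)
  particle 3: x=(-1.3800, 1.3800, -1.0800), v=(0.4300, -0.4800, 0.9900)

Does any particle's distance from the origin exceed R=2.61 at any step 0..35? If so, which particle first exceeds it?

step 0: x0=(0.8600, -1.6000, -1.5800) x1=(1.0500, 0.2400, -0.3800) x2=(0.4900, 1.1900, 1.4100) x3=(-1.3800, 1.3800, -1.0800)
step 1: x0=(0.8551, -1.6334, -1.5303) x1=(1.0750, 0.2797, -0.3634) x2=(0.4712, 1.1863, 1.4252) x3=(-1.3524, 1.3522, -1.0297)
step 2: x0=(0.8452, -1.6516, -1.4714) x1=(1.0934, 0.3197, -0.3473) x2=(0.4506, 1.1751, 1.4257) x3=(-1.3111, 1.3152, -0.9740)
step 3: x0=(0.8305, -1.6547, -1.4037) x1=(1.1052, 0.3595, -0.3314) x2=(0.4283, 1.1564, 1.4121) x3=(-1.2565, 1.2693, -0.9132)
step 4: x0=(0.8112, -1.6427, -1.3273) x1=(1.1103, 0.3988, -0.3157) x2=(0.4047, 1.1304, 1.3847) x3=(-1.1892, 1.2148, -0.8476)
step 5: x0=(0.7876, -1.6159, -1.2428) x1=(1.1090, 0.4370, -0.3001) x2=(0.3800, 1.0972, 1.3443) x3=(-1.1099, 1.1522, -0.7776)
step 6: x0=(0.7599, -1.5747, -1.1504) x1=(1.1014, 0.4738, -0.2845) x2=(0.3545, 1.0572, 1.2916) x3=(-1.0193, 1.0822, -0.7036)
step 7: x0=(0.7285, -1.5198, -1.0509) x1=(1.0880, 0.5088, -0.2687) x2=(0.3286, 1.0107, 1.2278) x3=(-0.9186, 1.0053, -0.6260)
step 8: x0=(0.6938, -1.4518, -0.9448) x1=(1.0691, 0.5417, -0.2527) x2=(0.3024, 0.9581, 1.1537) x3=(-0.8087, 0.9222, -0.5454)
step 9: x0=(0.6561, -1.3716, -0.8328) x1=(1.0452, 0.5722, -0.2364) x2=(0.2762, 0.8999, 1.0706) x3=(-0.6909, 0.8338, -0.4623)
step 10: x0=(0.6160, -1.2802, -0.7156) x1=(1.0168, 0.6000, -0.2198) x2=(0.2503, 0.8366, 0.9799) x3=(-0.5664, 0.7408, -0.3772)
step 11: x0=(0.5738, -1.1789, -0.5941) x1=(0.9846, 0.6251, -0.2028) x2=(0.2250, 0.7688, 0.8828) x3=(-0.4365, 0.6439, -0.2908)
step 12: x0=(0.5300, -1.0688, -0.4690) x1=(0.9492, 0.6473, -0.1855) x2=(0.2003, 0.6971, 0.7807) x3=(-0.3026, 0.5440, -0.2035)
step 13: x0=(0.4851, -0.9513, -0.3412) x1=(0.9113, 0.6668, -0.1677) x2=(0.1765, 0.6223, 0.6751) x3=(-0.1660, 0.4419, -0.1161)
step 14: x0=(0.4395, -0.8279, -0.2114) x1=(0.8715, 0.6837, -0.1496) x2=(0.1537, 0.5451, 0.5675) x3=(-0.0279, 0.3381, -0.0290)
step 15: x0=(0.3937, -0.7002, -0.0805) x1=(0.8307, 0.6983, -0.1312) x2=(0.1317, 0.4664, 0.4591) x3=(0.1107, 0.2331, 0.0573)
step 16: x0=(0.3481, -0.5696, 0.0509) x1=(0.7891, 0.7111, -0.1127) x2=(0.1101, 0.3873, 0.3512) x3=(0.2493, 0.1272, 0.1426)
step 17: x0=(0.3029, -0.4379, 0.1822) x1=(0.7471, 0.7227, -0.0940) x2=(0.0880, 0.3088, 0.2440) x3=(0.3883, 0.0206, 0.2270)
step 18: x0=(0.2579, -0.3066, 0.3131) x1=(0.7048, 0.7332, -0.0751) x2=(0.0649, 0.2315, 0.1369) x3=(0.5285, -0.0858, 0.3116)
step 19: x0=(0.2123, -0.1761, 0.4440) x1=(0.6622, 0.7428, -0.0559) x2=(0.0407, 0.1552, 0.0293) x3=(0.6706, -0.1916, 0.3963)
step 20: x0=(0.1662, -0.0455, 0.5753) x1=(0.6194, 0.7514, -0.0361) x2=(0.0161, 0.0796, -0.0791) x3=(0.8141, -0.2971, 0.4808)
step 21: x0=(0.1200, 0.0855, 0.7069) x1=(0.5764, 0.7585, -0.0155) x2=(-0.0083, 0.0040, -0.1877) x3=(0.9576, -0.4018, 0.5646)
step 22: x0=(0.0743, 0.2168, 0.8380) x1=(0.5333, 0.7638, 0.0061) x2=(-0.0316, -0.0719, -0.2955) x3=(1.0995, -0.5048, 0.6471)
step 23: x0=(0.0295, 0.3476, 0.9678) x1=(0.4904, 0.7667, 0.0289) x2=(-0.0532, -0.1476, -0.4012) x3=(1.2384, -0.6050, 0.7278)
step 24: x0=(-0.0136, 0.4770, 1.0952) x1=(0.4479, 0.7665, 0.0531) x2=(-0.0725, -0.2228, -0.5035) x3=(1.3727, -0.7014, 0.8061)
step 25: x0=(-0.0546, 0.6040, 1.2195) x1=(0.4062, 0.7627, 0.0789) x2=(-0.0889, -0.2970, -0.6009) x3=(1.5010, -0.7928, 0.8815)
step 26: x0=(-0.0929, 0.7276, 1.3396) x1=(0.3654, 0.7548, 0.1064) x2=(-0.1021, -0.3695, -0.6921) x3=(1.6220, -0.8782, 0.9535)
step 27: x0=(-0.1278, 0.8467, 1.4546) x1=(0.3260, 0.7425, 0.1357) x2=(-0.1115, -0.4397, -0.7758) x3=(1.7342, -0.9568, 1.0216)
step 28: x0=(-0.1590, 0.9603, 1.5636) x1=(0.2882, 0.7253, 0.1672) x2=(-0.1169, -0.5071, -0.8508) x3=(1.8366, -1.0277, 1.0853)
step 29: x0=(-0.1860, 1.0672, 1.6658) x1=(0.2524, 0.7030, 0.2007) x2=(-0.1181, -0.5709, -0.9159) x3=(1.9279, -1.0901, 1.1444)
step 30: x0=(-0.2083, 1.1665, 1.7603) x1=(0.2189, 0.6756, 0.2365) x2=(-0.1147, -0.6306, -0.9700) x3=(2.0073, -1.1434, 1.1984)
step 31: x0=(-0.2256, 1.2572, 1.8466) x1=(0.1880, 0.6430, 0.2747) x2=(-0.1068, -0.6857, -1.0122) x3=(2.0738, -1.1869, 1.2471)
step 32: x0=(-0.2375, 1.3384, 1.9239) x1=(0.1601, 0.6052, 0.3152) x2=(-0.0941, -0.7357, -1.0417) x3=(2.1268, -1.2204, 1.2904)
step 33: x0=(-0.2439, 1.4093, 1.9917) x1=(0.1353, 0.5623, 0.3581) x2=(-0.0767, -0.7801, -1.0579) x3=(2.1658, -1.2433, 1.3280)
step 34: x0=(-0.2445, 1.4691, 2.0497) x1=(0.1139, 0.5146, 0.4034) x2=(-0.0546, -0.8186, -1.0601) x3=(2.1903, -1.2557, 1.3600)
step 35: x0=(-0.2392, 1.5173, 2.0974) x1=(0.0962, 0.4624, 0.4511) x2=(-0.0280, -0.8509, -1.0480) x3=(2.2002, -1.2572, 1.3863)

yes, particle 3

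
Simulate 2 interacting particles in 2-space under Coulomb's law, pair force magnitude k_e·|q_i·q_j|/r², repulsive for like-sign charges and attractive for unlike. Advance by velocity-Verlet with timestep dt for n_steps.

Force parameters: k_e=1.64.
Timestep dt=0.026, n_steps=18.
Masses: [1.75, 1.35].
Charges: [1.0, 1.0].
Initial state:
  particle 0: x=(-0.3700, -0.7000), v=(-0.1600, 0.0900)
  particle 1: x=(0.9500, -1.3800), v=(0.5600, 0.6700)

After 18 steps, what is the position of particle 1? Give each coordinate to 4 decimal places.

(1.2622, -1.0875)

step 0: x0=(-0.3700, -0.7000) x1=(0.9500, -1.3800)
step 1: x0=(-0.3743, -0.6976) x1=(0.9647, -1.3627)
step 2: x0=(-0.3788, -0.6951) x1=(0.9798, -1.3455)
step 3: x0=(-0.3836, -0.6924) x1=(0.9952, -1.3285)
step 4: x0=(-0.3887, -0.6896) x1=(1.0109, -1.3116)
step 5: x0=(-0.3940, -0.6868) x1=(1.0269, -1.2949)
step 6: x0=(-0.3995, -0.6838) x1=(1.0432, -1.2783)
step 7: x0=(-0.4053, -0.6807) x1=(1.0599, -1.2618)
step 8: x0=(-0.4113, -0.6775) x1=(1.0768, -1.2455)
step 9: x0=(-0.4175, -0.6743) x1=(1.0941, -1.2293)
step 10: x0=(-0.4240, -0.6709) x1=(1.1117, -1.2132)
step 11: x0=(-0.4307, -0.6675) x1=(1.1295, -1.1972)
step 12: x0=(-0.4376, -0.6640) x1=(1.1477, -1.1812)
step 13: x0=(-0.4447, -0.6604) x1=(1.1661, -1.1654)
step 14: x0=(-0.4521, -0.6568) x1=(1.1848, -1.1497)
step 15: x0=(-0.4597, -0.6531) x1=(1.2037, -1.1340)
step 16: x0=(-0.4674, -0.6493) x1=(1.2230, -1.1185)
step 17: x0=(-0.4754, -0.6455) x1=(1.2424, -1.1029)
step 18: x0=(-0.4835, -0.6416) x1=(1.2622, -1.0875)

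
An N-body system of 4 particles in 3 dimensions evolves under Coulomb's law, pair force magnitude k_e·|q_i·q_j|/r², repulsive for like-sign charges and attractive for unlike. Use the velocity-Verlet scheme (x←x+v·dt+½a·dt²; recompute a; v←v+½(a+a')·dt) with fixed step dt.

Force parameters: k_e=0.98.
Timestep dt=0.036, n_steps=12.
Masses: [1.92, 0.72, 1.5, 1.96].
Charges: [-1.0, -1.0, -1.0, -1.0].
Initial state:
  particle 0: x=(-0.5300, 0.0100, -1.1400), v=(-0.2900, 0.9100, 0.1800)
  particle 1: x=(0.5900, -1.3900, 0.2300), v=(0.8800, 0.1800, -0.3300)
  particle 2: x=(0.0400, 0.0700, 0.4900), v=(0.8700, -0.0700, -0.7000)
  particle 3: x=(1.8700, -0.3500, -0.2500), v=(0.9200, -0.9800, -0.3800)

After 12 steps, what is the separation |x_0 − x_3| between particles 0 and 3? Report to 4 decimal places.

step 0: x0=(-0.5300, 0.0100, -1.1400) x1=(0.5900, -1.3900, 0.2300) x2=(0.0400, 0.0700, 0.4900) x3=(1.8700, -0.3500, -0.2500)
step 1: x0=(-0.5406, 0.0428, -1.1337) x1=(0.6217, -1.3841, 0.2183) x2=(0.0712, 0.0677, 0.4650) x3=(1.9033, -0.3852, -0.2637)
step 2: x0=(-0.5513, 0.0757, -1.1277) x1=(0.6533, -1.3795, 0.2068) x2=(0.1022, 0.0657, 0.4404) x3=(1.9370, -0.4204, -0.2775)
step 3: x0=(-0.5624, 0.1087, -1.1220) x1=(0.6849, -1.3761, 0.1955) x2=(0.1330, 0.0641, 0.4162) x3=(1.9712, -0.4555, -0.2914)
step 4: x0=(-0.5736, 0.1418, -1.1166) x1=(0.7164, -1.3739, 0.1846) x2=(0.1637, 0.0629, 0.3924) x3=(2.0057, -0.4905, -0.3054)
step 5: x0=(-0.5852, 0.1750, -1.1115) x1=(0.7478, -1.3730, 0.1739) x2=(0.1941, 0.0620, 0.3689) x3=(2.0406, -0.5254, -0.3196)
step 6: x0=(-0.5969, 0.2083, -1.1067) x1=(0.7791, -1.3733, 0.1635) x2=(0.2244, 0.0615, 0.3459) x3=(2.0760, -0.5603, -0.3338)
step 7: x0=(-0.6089, 0.2417, -1.1022) x1=(0.8102, -1.3748, 0.1534) x2=(0.2545, 0.0613, 0.3232) x3=(2.1117, -0.5951, -0.3481)
step 8: x0=(-0.6212, 0.2752, -1.0980) x1=(0.8413, -1.3775, 0.1435) x2=(0.2845, 0.0615, 0.3009) x3=(2.1479, -0.6298, -0.3625)
step 9: x0=(-0.6337, 0.3089, -1.0940) x1=(0.8722, -1.3814, 0.1339) x2=(0.3144, 0.0621, 0.2789) x3=(2.1845, -0.6645, -0.3770)
step 10: x0=(-0.6465, 0.3427, -1.0903) x1=(0.9029, -1.3864, 0.1246) x2=(0.3441, 0.0630, 0.2572) x3=(2.2214, -0.6992, -0.3917)
step 11: x0=(-0.6595, 0.3766, -1.0868) x1=(0.9334, -1.3927, 0.1156) x2=(0.3737, 0.0642, 0.2359) x3=(2.2588, -0.7338, -0.4064)
step 12: x0=(-0.6728, 0.4106, -1.0836) x1=(0.9638, -1.4000, 0.1069) x2=(0.4032, 0.0658, 0.2149) x3=(2.2966, -0.7684, -0.4213)

3.2628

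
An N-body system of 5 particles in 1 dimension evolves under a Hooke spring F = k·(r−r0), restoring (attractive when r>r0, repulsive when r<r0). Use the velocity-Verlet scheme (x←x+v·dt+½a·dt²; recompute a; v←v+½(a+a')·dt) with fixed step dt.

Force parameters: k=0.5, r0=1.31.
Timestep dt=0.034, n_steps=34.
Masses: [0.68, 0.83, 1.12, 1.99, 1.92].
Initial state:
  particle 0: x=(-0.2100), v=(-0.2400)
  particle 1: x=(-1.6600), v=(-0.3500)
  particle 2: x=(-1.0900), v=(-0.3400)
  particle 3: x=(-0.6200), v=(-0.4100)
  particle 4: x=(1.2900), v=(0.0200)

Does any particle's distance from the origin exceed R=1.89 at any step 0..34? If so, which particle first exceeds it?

no

step 0: x0=(-0.2100) x1=(-1.6600) x2=(-1.0900) x3=(-0.6200) x4=(1.2900)
step 1: x0=(-0.2176) x1=(-1.6716) x2=(-1.1014) x3=(-0.6338) x4=(1.2902)
step 2: x0=(-0.2240) x1=(-1.6827) x2=(-1.1126) x3=(-0.6474) x4=(1.2892)
step 3: x0=(-0.2292) x1=(-1.6932) x2=(-1.1234) x3=(-0.6607) x4=(1.2872)
step 4: x0=(-0.2333) x1=(-1.7032) x2=(-1.1339) x3=(-0.6738) x4=(1.2842)
step 5: x0=(-0.2363) x1=(-1.7126) x2=(-1.1442) x3=(-0.6866) x4=(1.2800)
step 6: x0=(-0.2382) x1=(-1.7214) x2=(-1.1541) x3=(-0.6992) x4=(1.2747)
step 7: x0=(-0.2390) x1=(-1.7297) x2=(-1.1637) x3=(-0.7114) x4=(1.2683)
step 8: x0=(-0.2387) x1=(-1.7374) x2=(-1.1730) x3=(-0.7234) x4=(1.2608)
step 9: x0=(-0.2374) x1=(-1.7445) x2=(-1.1820) x3=(-0.7351) x4=(1.2522)
step 10: x0=(-0.2351) x1=(-1.7510) x2=(-1.1906) x3=(-0.7465) x4=(1.2425)
step 11: x0=(-0.2319) x1=(-1.7569) x2=(-1.1989) x3=(-0.7575) x4=(1.2317)
step 12: x0=(-0.2278) x1=(-1.7622) x2=(-1.2069) x3=(-0.7683) x4=(1.2198)
step 13: x0=(-0.2228) x1=(-1.7670) x2=(-1.2145) x3=(-0.7788) x4=(1.2069)
step 14: x0=(-0.2170) x1=(-1.7712) x2=(-1.2218) x3=(-0.7889) x4=(1.1928)
step 15: x0=(-0.2104) x1=(-1.7749) x2=(-1.2287) x3=(-0.7987) x4=(1.1777)
step 16: x0=(-0.2031) x1=(-1.7779) x2=(-1.2352) x3=(-0.8081) x4=(1.1615)
step 17: x0=(-0.1952) x1=(-1.7805) x2=(-1.2414) x3=(-0.8172) x4=(1.1443)
step 18: x0=(-0.1867) x1=(-1.7825) x2=(-1.2473) x3=(-0.8260) x4=(1.1261)
step 19: x0=(-0.1776) x1=(-1.7839) x2=(-1.2527) x3=(-0.8344) x4=(1.1069)
step 20: x0=(-0.1680) x1=(-1.7849) x2=(-1.2578) x3=(-0.8425) x4=(1.0867)
step 21: x0=(-0.1581) x1=(-1.7853) x2=(-1.2626) x3=(-0.8502) x4=(1.0656)
step 22: x0=(-0.1477) x1=(-1.7853) x2=(-1.2670) x3=(-0.8575) x4=(1.0435)
step 23: x0=(-0.1371) x1=(-1.7848) x2=(-1.2710) x3=(-0.8645) x4=(1.0205)
step 24: x0=(-0.1262) x1=(-1.7839) x2=(-1.2747) x3=(-0.8710) x4=(0.9967)
step 25: x0=(-0.1152) x1=(-1.7825) x2=(-1.2780) x3=(-0.8773) x4=(0.9720)
step 26: x0=(-0.1041) x1=(-1.7807) x2=(-1.2809) x3=(-0.8831) x4=(0.9465)
step 27: x0=(-0.0929) x1=(-1.7785) x2=(-1.2835) x3=(-0.8885) x4=(0.9203)
step 28: x0=(-0.0818) x1=(-1.7760) x2=(-1.2858) x3=(-0.8936) x4=(0.8932)
step 29: x0=(-0.0708) x1=(-1.7731) x2=(-1.2877) x3=(-0.8983) x4=(0.8655)
step 30: x0=(-0.0600) x1=(-1.7698) x2=(-1.2893) x3=(-0.9026) x4=(0.8371)
step 31: x0=(-0.0493) x1=(-1.7663) x2=(-1.2905) x3=(-0.9065) x4=(0.8080)
step 32: x0=(-0.0390) x1=(-1.7625) x2=(-1.2914) x3=(-0.9100) x4=(0.7784)
step 33: x0=(-0.0290) x1=(-1.7585) x2=(-1.2920) x3=(-0.9132) x4=(0.7482)
step 34: x0=(-0.0194) x1=(-1.7543) x2=(-1.2923) x3=(-0.9159) x4=(0.7174)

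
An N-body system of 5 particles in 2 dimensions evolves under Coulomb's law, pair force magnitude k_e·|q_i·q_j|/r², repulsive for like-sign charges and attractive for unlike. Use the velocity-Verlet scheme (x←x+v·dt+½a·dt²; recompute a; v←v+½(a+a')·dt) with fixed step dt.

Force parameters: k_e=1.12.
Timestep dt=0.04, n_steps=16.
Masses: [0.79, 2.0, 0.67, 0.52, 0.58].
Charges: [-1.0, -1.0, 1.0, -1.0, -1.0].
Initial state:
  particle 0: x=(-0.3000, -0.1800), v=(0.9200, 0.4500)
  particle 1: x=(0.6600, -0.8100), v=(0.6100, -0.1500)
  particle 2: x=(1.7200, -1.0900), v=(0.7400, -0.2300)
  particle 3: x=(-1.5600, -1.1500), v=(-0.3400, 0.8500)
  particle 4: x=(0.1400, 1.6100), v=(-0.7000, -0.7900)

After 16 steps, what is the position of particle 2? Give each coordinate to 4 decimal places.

step 0: x0=(-0.3000, -0.1800) x1=(0.6600, -0.8100) x2=(1.7200, -1.0900) x3=(-1.5600, -1.1500) x4=(0.1400, 1.6100)
step 1: x0=(-0.2634, -0.1617) x1=(0.6851, -0.8163) x2=(1.7481, -1.0987) x3=(-1.5744, -1.1166) x4=(0.1122, 1.5791)
step 2: x0=(-0.2273, -0.1428) x1=(0.7118, -0.8234) x2=(1.7732, -1.1063) x3=(-1.5904, -1.0844) x4=(0.0848, 1.5496)
step 3: x0=(-0.1916, -0.1233) x1=(0.7399, -0.8311) x2=(1.7952, -1.1130) x3=(-1.6079, -1.0532) x4=(0.0579, 1.5216)
step 4: x0=(-0.1562, -0.1035) x1=(0.7694, -0.8396) x2=(1.8142, -1.1186) x3=(-1.6270, -1.0231) x4=(0.0313, 1.4953)
step 5: x0=(-0.1212, -0.0833) x1=(0.8004, -0.8488) x2=(1.8302, -1.1231) x3=(-1.6476, -0.9939) x4=(0.0050, 1.4707)
step 6: x0=(-0.0865, -0.0629) x1=(0.8328, -0.8587) x2=(1.8430, -1.1265) x3=(-1.6695, -0.9657) x4=(-0.0210, 1.4478)
step 7: x0=(-0.0519, -0.0424) x1=(0.8666, -0.8693) x2=(1.8526, -1.1288) x3=(-1.6929, -0.9383) x4=(-0.0467, 1.4268)
step 8: x0=(-0.0175, -0.0219) x1=(0.9020, -0.8807) x2=(1.8589, -1.1299) x3=(-1.7177, -0.9118) x4=(-0.0721, 1.4078)
step 9: x0=(0.0169, -0.0014) x1=(0.9388, -0.8929) x2=(1.8617, -1.1299) x3=(-1.7437, -0.8861) x4=(-0.0975, 1.3909)
step 10: x0=(0.0513, 0.0188) x1=(0.9771, -0.9058) x2=(1.8607, -1.1286) x3=(-1.7711, -0.8612) x4=(-0.1227, 1.3760)
step 11: x0=(0.0859, 0.0388) x1=(1.0170, -0.9195) x2=(1.8558, -1.1260) x3=(-1.7996, -0.8370) x4=(-0.1479, 1.3633)
step 12: x0=(0.1207, 0.0584) x1=(1.0587, -0.9339) x2=(1.8465, -1.1219) x3=(-1.8293, -0.8135) x4=(-0.1732, 1.3528)
step 13: x0=(0.1558, 0.0775) x1=(1.1021, -0.9491) x2=(1.8324, -1.1164) x3=(-1.8602, -0.7907) x4=(-0.1987, 1.3445)
step 14: x0=(0.1913, 0.0961) x1=(1.1476, -0.9652) x2=(1.8128, -1.1092) x3=(-1.8921, -0.7686) x4=(-0.2244, 1.3384)
step 15: x0=(0.2274, 0.1142) x1=(1.1954, -0.9821) x2=(1.7867, -1.1002) x3=(-1.9251, -0.7470) x4=(-0.2505, 1.3345)
step 16: x0=(0.2641, 0.1315) x1=(1.2461, -0.9999) x2=(1.7524, -1.0891) x3=(-1.9591, -0.7261) x4=(-0.2769, 1.3327)

(1.7524, -1.0891)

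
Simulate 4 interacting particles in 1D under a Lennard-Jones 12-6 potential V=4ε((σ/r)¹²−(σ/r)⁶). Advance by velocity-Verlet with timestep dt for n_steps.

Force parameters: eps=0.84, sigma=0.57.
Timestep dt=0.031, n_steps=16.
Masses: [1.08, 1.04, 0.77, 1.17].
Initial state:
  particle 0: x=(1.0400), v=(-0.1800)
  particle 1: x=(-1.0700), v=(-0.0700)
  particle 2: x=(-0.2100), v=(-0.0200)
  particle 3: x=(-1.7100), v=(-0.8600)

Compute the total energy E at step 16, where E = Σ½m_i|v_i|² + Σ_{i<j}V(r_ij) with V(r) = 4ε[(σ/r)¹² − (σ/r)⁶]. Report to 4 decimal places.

step 0: x0=(1.0400) x1=(-1.0700) x2=(-0.2100) x3=(-1.7100)
step 1: x0=(1.0344) x1=(-1.0714) x2=(-0.2116) x3=(-1.7366)
step 2: x0=(1.0286) x1=(-1.0736) x2=(-0.2151) x3=(-1.7612)
step 3: x0=(1.0227) x1=(-1.0774) x2=(-0.2205) x3=(-1.7830)
step 4: x0=(1.0166) x1=(-1.0828) x2=(-0.2280) x3=(-1.8018)
step 5: x0=(1.0104) x1=(-1.0899) x2=(-0.2373) x3=(-1.8178)
step 6: x0=(1.0041) x1=(-1.0986) x2=(-0.2488) x3=(-1.8309)
step 7: x0=(0.9977) x1=(-1.1087) x2=(-0.2622) x3=(-1.8412)
step 8: x0=(0.9911) x1=(-1.1204) x2=(-0.2778) x3=(-1.8486)
step 9: x0=(0.9844) x1=(-1.1335) x2=(-0.2956) x3=(-1.8533)
step 10: x0=(0.9776) x1=(-1.1480) x2=(-0.3157) x3=(-1.8550)
step 11: x0=(0.9707) x1=(-1.1640) x2=(-0.3381) x3=(-1.8538)
step 12: x0=(0.9637) x1=(-1.1812) x2=(-0.3630) x3=(-1.8498)
step 13: x0=(0.9566) x1=(-1.1989) x2=(-0.3906) x3=(-1.8435)
step 14: x0=(0.9495) x1=(-1.2150) x2=(-0.4210) x3=(-1.8367)
step 15: x0=(0.9422) x1=(-1.2255) x2=(-0.4546) x3=(-1.8328)
step 16: x0=(0.9349) x1=(-1.2256) x2=(-0.4918) x3=(-1.8357)
step 0 velocities: v0=(-0.1800) v1=(-0.0700) v2=(-0.0200) v3=(-0.8600)
step 0: KE=0.4529, PE=-1.1423, E=-0.6894
step 16 velocities: v0=(-0.2362) v1=(0.1556) v2=(-1.2673) v3=(-0.1878)
step 16: KE=0.6816, PE=-1.3588, E=-0.6772

-0.6772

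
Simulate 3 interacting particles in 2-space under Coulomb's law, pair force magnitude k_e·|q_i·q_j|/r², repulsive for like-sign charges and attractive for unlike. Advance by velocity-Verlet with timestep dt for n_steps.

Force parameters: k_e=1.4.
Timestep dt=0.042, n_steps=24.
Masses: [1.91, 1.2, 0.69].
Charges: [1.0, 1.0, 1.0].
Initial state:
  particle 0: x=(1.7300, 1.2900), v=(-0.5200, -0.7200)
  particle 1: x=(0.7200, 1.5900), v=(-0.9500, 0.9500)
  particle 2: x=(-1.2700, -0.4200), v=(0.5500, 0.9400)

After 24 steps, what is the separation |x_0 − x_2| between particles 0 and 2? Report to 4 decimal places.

step 0: x0=(1.7300, 1.2900) x1=(0.7200, 1.5900) x2=(-1.2700, -0.4200)
step 1: x0=(1.7088, 1.2596) x1=(0.6793, 1.6303) x2=(-1.2472, -0.3808)
step 2: x0=(1.6886, 1.2289) x1=(0.6372, 1.6713) x2=(-1.2250, -0.3420)
step 3: x0=(1.6695, 1.1979) x1=(0.5938, 1.7131) x2=(-1.2034, -0.3037)
step 4: x0=(1.6514, 1.1666) x1=(0.5492, 1.7558) x2=(-1.1824, -0.2660)
step 5: x0=(1.6340, 1.1349) x1=(0.5038, 1.7993) x2=(-1.1620, -0.2288)
step 6: x0=(1.6175, 1.1029) x1=(0.4574, 1.8437) x2=(-1.1424, -0.1922)
step 7: x0=(1.6016, 1.0705) x1=(0.4104, 1.8889) x2=(-1.1234, -0.1561)
step 8: x0=(1.5864, 1.0379) x1=(0.3627, 1.9349) x2=(-1.1051, -0.1207)
step 9: x0=(1.5718, 1.0051) x1=(0.3144, 1.9816) x2=(-1.0875, -0.0859)
step 10: x0=(1.5577, 0.9719) x1=(0.2658, 2.0292) x2=(-1.0706, -0.0517)
step 11: x0=(1.5442, 0.9385) x1=(0.2167, 2.0775) x2=(-1.0545, -0.0182)
step 12: x0=(1.5311, 0.9050) x1=(0.1673, 2.1265) x2=(-1.0391, 0.0147)
step 13: x0=(1.5184, 0.8712) x1=(0.1176, 2.1763) x2=(-1.0245, 0.0468)
step 14: x0=(1.5062, 0.8372) x1=(0.0677, 2.2267) x2=(-1.0106, 0.0783)
step 15: x0=(1.4944, 0.8031) x1=(0.0176, 2.2779) x2=(-0.9975, 0.1091)
step 16: x0=(1.4830, 0.7688) x1=(-0.0328, 2.3296) x2=(-0.9852, 0.1391)
step 17: x0=(1.4720, 0.7343) x1=(-0.0832, 2.3821) x2=(-0.9737, 0.1685)
step 18: x0=(1.4614, 0.6997) x1=(-0.1338, 2.4351) x2=(-0.9629, 0.1971)
step 19: x0=(1.4511, 0.6650) x1=(-0.1846, 2.4888) x2=(-0.9530, 0.2251)
step 20: x0=(1.4412, 0.6302) x1=(-0.2354, 2.5430) x2=(-0.9438, 0.2523)
step 21: x0=(1.4316, 0.5952) x1=(-0.2864, 2.5979) x2=(-0.9355, 0.2788)
step 22: x0=(1.4224, 0.5602) x1=(-0.3375, 2.6533) x2=(-0.9279, 0.3047)
step 23: x0=(1.4135, 0.5250) x1=(-0.3886, 2.7092) x2=(-0.9211, 0.3299)
step 24: x0=(1.4050, 0.4897) x1=(-0.4399, 2.7657) x2=(-0.9151, 0.3545)

2.3240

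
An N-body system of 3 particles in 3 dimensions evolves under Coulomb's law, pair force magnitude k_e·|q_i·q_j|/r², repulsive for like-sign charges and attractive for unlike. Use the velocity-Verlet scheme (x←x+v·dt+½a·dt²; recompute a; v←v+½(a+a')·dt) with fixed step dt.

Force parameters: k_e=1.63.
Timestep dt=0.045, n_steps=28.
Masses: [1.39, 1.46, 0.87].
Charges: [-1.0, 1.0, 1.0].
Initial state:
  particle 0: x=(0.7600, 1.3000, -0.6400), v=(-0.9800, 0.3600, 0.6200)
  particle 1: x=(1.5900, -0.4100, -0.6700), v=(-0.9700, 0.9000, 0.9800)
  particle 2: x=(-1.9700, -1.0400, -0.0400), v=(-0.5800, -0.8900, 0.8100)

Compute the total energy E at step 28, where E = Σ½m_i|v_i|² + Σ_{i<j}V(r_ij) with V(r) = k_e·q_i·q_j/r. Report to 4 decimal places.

2.9242

step 0: x0=(0.7600, 1.3000, -0.6400) x1=(1.5900, -0.4100, -0.6700) x2=(-1.9700, -1.0400, -0.0400)
step 1: x0=(0.7160, 1.3158, -0.6121) x1=(1.5463, -0.3692, -0.6259) x2=(-1.9961, -1.0800, -0.0035)
step 2: x0=(0.6721, 1.3310, -0.5842) x1=(1.5025, -0.3278, -0.5818) x2=(-2.0223, -1.1198, 0.0329)
step 3: x0=(0.6284, 1.3454, -0.5562) x1=(1.4585, -0.2858, -0.5378) x2=(-2.0486, -1.1596, 0.0694)
step 4: x0=(0.5850, 1.3590, -0.5282) x1=(1.4144, -0.2431, -0.4938) x2=(-2.0749, -1.1992, 0.1058)
step 5: x0=(0.5417, 1.3719, -0.5002) x1=(1.3701, -0.1998, -0.4498) x2=(-2.1013, -1.2387, 0.1423)
step 6: x0=(0.4987, 1.3840, -0.4721) x1=(1.3257, -0.1558, -0.4059) x2=(-2.1278, -1.2781, 0.1787)
step 7: x0=(0.4559, 1.3953, -0.4439) x1=(1.2811, -0.1111, -0.3621) x2=(-2.1544, -1.3174, 0.2152)
step 8: x0=(0.4134, 1.4058, -0.4157) x1=(1.2362, -0.0656, -0.3183) x2=(-2.1811, -1.3566, 0.2516)
step 9: x0=(0.3712, 1.4154, -0.3874) x1=(1.1912, -0.0194, -0.2745) x2=(-2.2078, -1.3957, 0.2881)
step 10: x0=(0.3293, 1.4242, -0.3590) x1=(1.1458, 0.0275, -0.2309) x2=(-2.2346, -1.4347, 0.3245)
step 11: x0=(0.2878, 1.4321, -0.3305) x1=(1.1002, 0.0753, -0.1873) x2=(-2.2615, -1.4737, 0.3610)
step 12: x0=(0.2466, 1.4391, -0.3020) x1=(1.0543, 0.1239, -0.1439) x2=(-2.2885, -1.5126, 0.3974)
step 13: x0=(0.2059, 1.4451, -0.2732) x1=(1.0080, 0.1733, -0.1006) x2=(-2.3156, -1.5514, 0.4338)
step 14: x0=(0.1656, 1.4502, -0.2444) x1=(0.9613, 0.2237, -0.0574) x2=(-2.3427, -1.5902, 0.4703)
step 15: x0=(0.1259, 1.4542, -0.2154) x1=(0.9143, 0.2750, -0.0143) x2=(-2.3700, -1.6289, 0.5067)
step 16: x0=(0.0866, 1.4571, -0.1861) x1=(0.8667, 0.3273, 0.0285) x2=(-2.3973, -1.6675, 0.5431)
step 17: x0=(0.0480, 1.4590, -0.1567) x1=(0.8186, 0.3806, 0.0712) x2=(-2.4247, -1.7062, 0.5795)
step 18: x0=(0.0100, 1.4597, -0.1270) x1=(0.7699, 0.4350, 0.1136) x2=(-2.4521, -1.7447, 0.6159)
step 19: x0=(-0.0272, 1.4591, -0.0971) x1=(0.7206, 0.4905, 0.1558) x2=(-2.4797, -1.7833, 0.6523)
step 20: x0=(-0.0636, 1.4573, -0.0668) x1=(0.6705, 0.5473, 0.1977) x2=(-2.5072, -1.8218, 0.6887)
step 21: x0=(-0.0991, 1.4541, -0.0361) x1=(0.6195, 0.6053, 0.2392) x2=(-2.5349, -1.8602, 0.7251)
step 22: x0=(-0.1335, 1.4494, -0.0049) x1=(0.5676, 0.6647, 0.2802) x2=(-2.5626, -1.8987, 0.7615)
step 23: x0=(-0.1667, 1.4433, 0.0268) x1=(0.5146, 0.7255, 0.3208) x2=(-2.5904, -1.9371, 0.7978)
step 24: x0=(-0.1985, 1.4354, 0.0591) x1=(0.4602, 0.7879, 0.3607) x2=(-2.6182, -1.9755, 0.8341)
step 25: x0=(-0.2287, 1.4258, 0.0923) x1=(0.4044, 0.8520, 0.3999) x2=(-2.6460, -2.0138, 0.8705)
step 26: x0=(-0.2569, 1.4142, 0.1264) x1=(0.3467, 0.9179, 0.4381) x2=(-2.6739, -2.0522, 0.9068)
step 27: x0=(-0.2828, 1.4006, 0.1619) x1=(0.2868, 0.9858, 0.4751) x2=(-2.7018, -2.0905, 0.9431)
step 28: x0=(-0.3058, 1.3847, 0.1989) x1=(0.2242, 1.0558, 0.5106) x2=(-2.7298, -2.1288, 0.9794)
step 0 velocities: v0=(-0.9800, 0.3600, 0.6200) v1=(-0.9700, 0.9000, 0.9800) v2=(-0.5800, -0.8900, 0.8100)
step 0: KE=3.7803, PE=-0.8604, E=2.9198
step 28 velocities: v0=(-0.4713, -0.3796, 0.8482) v1=(-1.4297, 1.5809, 0.7650) v2=(-0.6212, -0.8510, 0.8061)
step 28: KE=5.2641, PE=-2.3400, E=2.9242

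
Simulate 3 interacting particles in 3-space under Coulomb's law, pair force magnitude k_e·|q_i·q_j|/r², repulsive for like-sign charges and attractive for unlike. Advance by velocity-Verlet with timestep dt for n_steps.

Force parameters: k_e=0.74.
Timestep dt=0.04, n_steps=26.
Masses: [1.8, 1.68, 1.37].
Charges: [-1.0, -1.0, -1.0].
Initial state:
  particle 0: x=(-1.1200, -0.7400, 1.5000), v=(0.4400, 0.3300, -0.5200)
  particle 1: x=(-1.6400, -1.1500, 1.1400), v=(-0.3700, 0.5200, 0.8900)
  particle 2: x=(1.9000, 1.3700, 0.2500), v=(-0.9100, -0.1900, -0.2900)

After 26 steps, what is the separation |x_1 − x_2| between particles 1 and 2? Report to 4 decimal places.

step 0: x0=(-1.1200, -0.7400, 1.5000) x1=(-1.6400, -1.1500, 1.1400) x2=(1.9000, 1.3700, 0.2500)
step 1: x0=(-1.1020, -0.7265, 1.4795) x1=(-1.6552, -1.1295, 1.1753) x2=(1.8636, 1.3624, 0.2384)
step 2: x0=(-1.0832, -0.7124, 1.4595) x1=(-1.6714, -1.1098, 1.2101) x2=(1.8274, 1.3549, 0.2267)
step 3: x0=(-1.0635, -0.6977, 1.4398) x1=(-1.6886, -1.0907, 1.2445) x2=(1.7912, 1.3475, 0.2151)
step 4: x0=(-1.0429, -0.6824, 1.4205) x1=(-1.7069, -1.0723, 1.2786) x2=(1.7551, 1.3401, 0.2034)
step 5: x0=(-1.0215, -0.6667, 1.4014) x1=(-1.7261, -1.0544, 1.3125) x2=(1.7190, 1.3327, 0.1916)
step 6: x0=(-0.9992, -0.6505, 1.3824) x1=(-1.7463, -1.0371, 1.3463) x2=(1.6831, 1.3254, 0.1799)
step 7: x0=(-0.9762, -0.6339, 1.3635) x1=(-1.7674, -1.0203, 1.3801) x2=(1.6472, 1.3182, 0.1681)
step 8: x0=(-0.9524, -0.6169, 1.3446) x1=(-1.7893, -1.0039, 1.4139) x2=(1.6115, 1.3111, 0.1562)
step 9: x0=(-0.9279, -0.5997, 1.3256) x1=(-1.8121, -0.9878, 1.4477) x2=(1.5758, 1.3040, 0.1443)
step 10: x0=(-0.9029, -0.5822, 1.3066) x1=(-1.8355, -0.9721, 1.4817) x2=(1.5402, 1.2970, 0.1324)
step 11: x0=(-0.8773, -0.5645, 1.2875) x1=(-1.8596, -0.9567, 1.5158) x2=(1.5047, 1.2901, 0.1204)
step 12: x0=(-0.8513, -0.5466, 1.2683) x1=(-1.8842, -0.9415, 1.5500) x2=(1.4694, 1.2832, 0.1084)
step 13: x0=(-0.8249, -0.5286, 1.2489) x1=(-1.9094, -0.9264, 1.5844) x2=(1.4341, 1.2764, 0.0964)
step 14: x0=(-0.7981, -0.5105, 1.2295) x1=(-1.9350, -0.9116, 1.6189) x2=(1.3989, 1.2697, 0.0843)
step 15: x0=(-0.7710, -0.4923, 1.2100) x1=(-1.9611, -0.8970, 1.6536) x2=(1.3638, 1.2630, 0.0721)
step 16: x0=(-0.7436, -0.4741, 1.1904) x1=(-1.9875, -0.8824, 1.6884) x2=(1.3289, 1.2565, 0.0599)
step 17: x0=(-0.7160, -0.4558, 1.1707) x1=(-2.0143, -0.8680, 1.7234) x2=(1.2940, 1.2500, 0.0476)
step 18: x0=(-0.6882, -0.4374, 1.1509) x1=(-2.0414, -0.8537, 1.7585) x2=(1.2592, 1.2436, 0.0353)
step 19: x0=(-0.6602, -0.4190, 1.1311) x1=(-2.0688, -0.8395, 1.7937) x2=(1.2246, 1.2373, 0.0229)
step 20: x0=(-0.6320, -0.4006, 1.1112) x1=(-2.0965, -0.8254, 1.8291) x2=(1.1901, 1.2311, 0.0104)
step 21: x0=(-0.6037, -0.3823, 1.0912) x1=(-2.1244, -0.8114, 1.8646) x2=(1.1557, 1.2250, -0.0021)
step 22: x0=(-0.5752, -0.3639, 1.0711) x1=(-2.1525, -0.7975, 1.9002) x2=(1.1214, 1.2190, -0.0147)
step 23: x0=(-0.5467, -0.3455, 1.0511) x1=(-2.1809, -0.7836, 1.9359) x2=(1.0872, 1.2131, -0.0274)
step 24: x0=(-0.5180, -0.3272, 1.0309) x1=(-2.2094, -0.7698, 1.9717) x2=(1.0532, 1.2073, -0.0401)
step 25: x0=(-0.4893, -0.3088, 1.0108) x1=(-2.2382, -0.7560, 2.0076) x2=(1.0193, 1.2016, -0.0530)
step 26: x0=(-0.4606, -0.2906, 0.9906) x1=(-2.2671, -0.7423, 2.0436) x2=(0.9855, 1.1960, -0.0659)

4.3344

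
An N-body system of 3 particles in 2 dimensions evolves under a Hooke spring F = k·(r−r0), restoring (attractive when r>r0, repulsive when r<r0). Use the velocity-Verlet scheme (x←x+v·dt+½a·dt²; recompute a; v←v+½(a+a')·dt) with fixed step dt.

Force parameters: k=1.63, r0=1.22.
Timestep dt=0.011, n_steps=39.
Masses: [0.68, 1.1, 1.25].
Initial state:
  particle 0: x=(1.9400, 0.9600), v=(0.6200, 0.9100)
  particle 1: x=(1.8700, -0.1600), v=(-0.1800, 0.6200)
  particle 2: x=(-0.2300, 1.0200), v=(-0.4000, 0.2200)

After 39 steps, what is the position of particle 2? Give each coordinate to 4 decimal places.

(-0.1604, 1.0539)

step 0: x0=(1.9400, 0.9600) x1=(1.8700, -0.1600) x2=(-0.2300, 1.0200)
step 1: x0=(1.9467, 0.9700) x1=(1.8679, -0.1531) x2=(-0.2342, 1.0224)
step 2: x0=(1.9531, 0.9801) x1=(1.8657, -0.1462) x2=(-0.2382, 1.0246)
step 3: x0=(1.9592, 0.9902) x1=(1.8632, -0.1391) x2=(-0.2418, 1.0268)
step 4: x0=(1.9651, 1.0003) x1=(1.8606, -0.1320) x2=(-0.2451, 1.0289)
step 5: x0=(1.9706, 1.0105) x1=(1.8578, -0.1248) x2=(-0.2480, 1.0309)
step 6: x0=(1.9759, 1.0206) x1=(1.8547, -0.1175) x2=(-0.2507, 1.0328)
step 7: x0=(1.9809, 1.0308) x1=(1.8516, -0.1101) x2=(-0.2530, 1.0346)
step 8: x0=(1.9856, 1.0411) x1=(1.8482, -0.1026) x2=(-0.2550, 1.0364)
step 9: x0=(1.9900, 1.0513) x1=(1.8446, -0.0951) x2=(-0.2567, 1.0380)
step 10: x0=(1.9941, 1.0616) x1=(1.8408, -0.0874) x2=(-0.2581, 1.0396)
step 11: x0=(1.9979, 1.0718) x1=(1.8369, -0.0797) x2=(-0.2591, 1.0410)
step 12: x0=(2.0014, 1.0821) x1=(1.8328, -0.0719) x2=(-0.2598, 1.0424)
step 13: x0=(2.0046, 1.0924) x1=(1.8285, -0.0639) x2=(-0.2602, 1.0437)
step 14: x0=(2.0075, 1.1027) x1=(1.8240, -0.0559) x2=(-0.2603, 1.0449)
step 15: x0=(2.0101, 1.1130) x1=(1.8193, -0.0478) x2=(-0.2600, 1.0461)
step 16: x0=(2.0124, 1.1233) x1=(1.8145, -0.0397) x2=(-0.2594, 1.0471)
step 17: x0=(2.0144, 1.1336) x1=(1.8094, -0.0314) x2=(-0.2585, 1.0481)
step 18: x0=(2.0161, 1.1439) x1=(1.8042, -0.0231) x2=(-0.2573, 1.0490)
step 19: x0=(2.0175, 1.1543) x1=(1.7988, -0.0146) x2=(-0.2557, 1.0499)
step 20: x0=(2.0185, 1.1646) x1=(1.7933, -0.0061) x2=(-0.2538, 1.0506)
step 21: x0=(2.0193, 1.1749) x1=(1.7875, 0.0025) x2=(-0.2517, 1.0513)
step 22: x0=(2.0198, 1.1851) x1=(1.7816, 0.0112) x2=(-0.2491, 1.0520)
step 23: x0=(2.0200, 1.1954) x1=(1.7755, 0.0200) x2=(-0.2463, 1.0525)
step 24: x0=(2.0198, 1.2057) x1=(1.7693, 0.0288) x2=(-0.2432, 1.0530)
step 25: x0=(2.0194, 1.2159) x1=(1.7629, 0.0377) x2=(-0.2397, 1.0534)
step 26: x0=(2.0187, 1.2261) x1=(1.7563, 0.0468) x2=(-0.2360, 1.0538)
step 27: x0=(2.0176, 1.2364) x1=(1.7496, 0.0558) x2=(-0.2319, 1.0541)
step 28: x0=(2.0163, 1.2465) x1=(1.7427, 0.0650) x2=(-0.2276, 1.0544)
step 29: x0=(2.0147, 1.2567) x1=(1.7356, 0.0743) x2=(-0.2229, 1.0546)
step 30: x0=(2.0128, 1.2668) x1=(1.7284, 0.0836) x2=(-0.2179, 1.0547)
step 31: x0=(2.0105, 1.2770) x1=(1.7210, 0.0930) x2=(-0.2127, 1.0548)
step 32: x0=(2.0080, 1.2870) x1=(1.7135, 0.1025) x2=(-0.2071, 1.0549)
step 33: x0=(2.0052, 1.2971) x1=(1.7058, 0.1120) x2=(-0.2013, 1.0549)
step 34: x0=(2.0021, 1.3071) x1=(1.6980, 0.1217) x2=(-0.1952, 1.0548)
step 35: x0=(1.9987, 1.3171) x1=(1.6901, 0.1313) x2=(-0.1888, 1.0547)
step 36: x0=(1.9951, 1.3270) x1=(1.6820, 0.1411) x2=(-0.1821, 1.0546)
step 37: x0=(1.9911, 1.3369) x1=(1.6737, 0.1509) x2=(-0.1751, 1.0544)
step 38: x0=(1.9869, 1.3468) x1=(1.6654, 0.1609) x2=(-0.1679, 1.0542)
step 39: x0=(1.9824, 1.3567) x1=(1.6569, 0.1708) x2=(-0.1604, 1.0539)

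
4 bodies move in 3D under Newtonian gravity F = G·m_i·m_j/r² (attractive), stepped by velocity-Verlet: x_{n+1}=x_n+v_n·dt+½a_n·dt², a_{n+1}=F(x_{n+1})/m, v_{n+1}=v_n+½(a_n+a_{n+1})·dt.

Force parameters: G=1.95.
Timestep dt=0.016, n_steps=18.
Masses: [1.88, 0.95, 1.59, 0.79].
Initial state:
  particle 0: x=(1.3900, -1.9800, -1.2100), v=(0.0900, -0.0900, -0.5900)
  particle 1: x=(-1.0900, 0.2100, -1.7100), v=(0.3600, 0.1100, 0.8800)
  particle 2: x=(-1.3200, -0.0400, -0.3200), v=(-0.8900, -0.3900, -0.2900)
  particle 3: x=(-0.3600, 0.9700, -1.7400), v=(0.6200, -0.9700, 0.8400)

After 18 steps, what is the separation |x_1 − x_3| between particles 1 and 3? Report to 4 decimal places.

0.7771

step 0: x0=(1.3900, -1.9800, -1.2100) x1=(-1.0900, 0.2100, -1.7100) x2=(-1.3200, -0.0400, -0.3200) x3=(-0.3600, 0.9700, -1.7400)
step 1: x0=(1.3914, -1.9814, -1.2194) x1=(-1.0841, 0.2118, -1.6957) x2=(-1.3342, -0.0462, -0.3248) x3=(-0.3503, 0.9542, -1.7265)
step 2: x0=(1.3927, -1.9827, -1.2289) x1=(-1.0780, 0.2138, -1.6811) x2=(-1.3482, -0.0524, -0.3299) x3=(-0.3409, 0.9380, -1.7128)
step 3: x0=(1.3939, -1.9839, -1.2383) x1=(-1.0716, 0.2159, -1.6660) x2=(-1.3620, -0.0585, -0.3354) x3=(-0.3319, 0.9213, -1.6989)
step 4: x0=(1.3950, -1.9850, -1.2477) x1=(-1.0650, 0.2181, -1.6506) x2=(-1.3757, -0.0646, -0.3411) x3=(-0.3233, 0.9041, -1.6849)
step 5: x0=(1.3959, -1.9860, -1.2571) x1=(-1.0581, 0.2204, -1.6348) x2=(-1.3892, -0.0706, -0.3472) x3=(-0.3151, 0.8864, -1.6707)
step 6: x0=(1.3968, -1.9870, -1.2665) x1=(-1.0510, 0.2228, -1.6185) x2=(-1.4026, -0.0765, -0.3536) x3=(-0.3073, 0.8682, -1.6564)
step 7: x0=(1.3976, -1.9878, -1.2759) x1=(-1.0436, 0.2254, -1.6019) x2=(-1.4157, -0.0824, -0.3604) x3=(-0.3000, 0.8496, -1.6418)
step 8: x0=(1.3983, -1.9885, -1.2853) x1=(-1.0359, 0.2281, -1.5849) x2=(-1.4287, -0.0882, -0.3675) x3=(-0.2931, 0.8304, -1.6271)
step 9: x0=(1.3989, -1.9892, -1.2947) x1=(-1.0280, 0.2308, -1.5674) x2=(-1.4414, -0.0939, -0.3749) x3=(-0.2867, 0.8107, -1.6123)
step 10: x0=(1.3994, -1.9897, -1.3040) x1=(-1.0199, 0.2337, -1.5495) x2=(-1.4540, -0.0995, -0.3827) x3=(-0.2809, 0.7906, -1.5972)
step 11: x0=(1.3997, -1.9902, -1.3134) x1=(-1.0114, 0.2366, -1.5313) x2=(-1.4663, -0.1051, -0.3909) x3=(-0.2755, 0.7699, -1.5820)
step 12: x0=(1.4000, -1.9905, -1.3228) x1=(-1.0027, 0.2397, -1.5125) x2=(-1.4783, -0.1105, -0.3993) x3=(-0.2707, 0.7487, -1.5666)
step 13: x0=(1.4002, -1.9908, -1.3321) x1=(-0.9937, 0.2428, -1.4934) x2=(-1.4902, -0.1159, -0.4082) x3=(-0.2665, 0.7270, -1.5510)
step 14: x0=(1.4003, -1.9910, -1.3414) x1=(-0.9845, 0.2460, -1.4739) x2=(-1.5018, -0.1212, -0.4174) x3=(-0.2629, 0.7048, -1.5353)
step 15: x0=(1.4002, -1.9911, -1.3507) x1=(-0.9749, 0.2493, -1.4540) x2=(-1.5131, -0.1264, -0.4269) x3=(-0.2600, 0.6820, -1.5193)
step 16: x0=(1.4001, -1.9910, -1.3600) x1=(-0.9650, 0.2526, -1.4336) x2=(-1.5241, -0.1314, -0.4368) x3=(-0.2577, 0.6587, -1.5032)
step 17: x0=(1.3999, -1.9909, -1.3693) x1=(-0.9548, 0.2561, -1.4128) x2=(-1.5349, -0.1364, -0.4471) x3=(-0.2562, 0.6349, -1.4868)
step 18: x0=(1.3995, -1.9907, -1.3786) x1=(-0.9443, 0.2595, -1.3917) x2=(-1.5453, -0.1412, -0.4577) x3=(-0.2554, 0.6105, -1.4703)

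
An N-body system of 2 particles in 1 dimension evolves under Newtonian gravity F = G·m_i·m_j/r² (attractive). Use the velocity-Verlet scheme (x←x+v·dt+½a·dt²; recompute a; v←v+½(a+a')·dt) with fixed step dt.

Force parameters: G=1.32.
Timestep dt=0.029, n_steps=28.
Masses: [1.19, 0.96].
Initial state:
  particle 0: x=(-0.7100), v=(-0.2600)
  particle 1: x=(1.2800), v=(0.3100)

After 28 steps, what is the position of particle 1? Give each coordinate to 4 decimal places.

step 0: x0=(-0.7100) x1=(1.2800)
step 1: x0=(-0.7174) x1=(1.2888)
step 2: x0=(-0.7245) x1=(1.2973)
step 3: x0=(-0.7314) x1=(1.3055)
step 4: x0=(-0.7380) x1=(1.3133)
step 5: x0=(-0.7444) x1=(1.3209)
step 6: x0=(-0.7505) x1=(1.3281)
step 7: x0=(-0.7564) x1=(1.3350)
step 8: x0=(-0.7620) x1=(1.3417)
step 9: x0=(-0.7674) x1=(1.3480)
step 10: x0=(-0.7726) x1=(1.3540)
step 11: x0=(-0.7775) x1=(1.3597)
step 12: x0=(-0.7822) x1=(1.3652)
step 13: x0=(-0.7866) x1=(1.3704)
step 14: x0=(-0.7909) x1=(1.3752)
step 15: x0=(-0.7948) x1=(1.3798)
step 16: x0=(-0.7986) x1=(1.3841)
step 17: x0=(-0.8022) x1=(1.3882)
step 18: x0=(-0.8055) x1=(1.3919)
step 19: x0=(-0.8086) x1=(1.3954)
step 20: x0=(-0.8115) x1=(1.3987)
step 21: x0=(-0.8141) x1=(1.4016)
step 22: x0=(-0.8166) x1=(1.4043)
step 23: x0=(-0.8188) x1=(1.4067)
step 24: x0=(-0.8208) x1=(1.4088)
step 25: x0=(-0.8226) x1=(1.4107)
step 26: x0=(-0.8242) x1=(1.4123)
step 27: x0=(-0.8256) x1=(1.4137)
step 28: x0=(-0.8268) x1=(1.4148)

(1.4148)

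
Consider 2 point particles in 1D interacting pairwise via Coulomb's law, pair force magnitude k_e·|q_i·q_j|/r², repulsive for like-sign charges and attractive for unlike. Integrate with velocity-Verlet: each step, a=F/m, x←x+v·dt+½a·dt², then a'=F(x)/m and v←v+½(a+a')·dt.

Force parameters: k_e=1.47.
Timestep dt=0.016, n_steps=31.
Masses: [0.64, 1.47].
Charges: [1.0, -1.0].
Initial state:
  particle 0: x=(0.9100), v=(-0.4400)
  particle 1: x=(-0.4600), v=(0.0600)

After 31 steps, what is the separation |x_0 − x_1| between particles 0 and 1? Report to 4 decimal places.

step 0: x0=(0.9100) x1=(-0.4600)
step 1: x0=(0.9028) x1=(-0.4590)
step 2: x0=(0.8953) x1=(-0.4578)
step 3: x0=(0.8875) x1=(-0.4565)
step 4: x0=(0.8793) x1=(-0.4551)
step 5: x0=(0.8708) x1=(-0.4535)
step 6: x0=(0.8620) x1=(-0.4517)
step 7: x0=(0.8528) x1=(-0.4498)
step 8: x0=(0.8433) x1=(-0.4478)
step 9: x0=(0.8334) x1=(-0.4456)
step 10: x0=(0.8232) x1=(-0.4433)
step 11: x0=(0.8126) x1=(-0.4408)
step 12: x0=(0.8016) x1=(-0.4381)
step 13: x0=(0.7903) x1=(-0.4353)
step 14: x0=(0.7786) x1=(-0.4322)
step 15: x0=(0.7664) x1=(-0.4291)
step 16: x0=(0.7539) x1=(-0.4257)
step 17: x0=(0.7409) x1=(-0.4222)
step 18: x0=(0.7275) x1=(-0.4184)
step 19: x0=(0.7136) x1=(-0.4145)
step 20: x0=(0.6993) x1=(-0.4104)
step 21: x0=(0.6845) x1=(-0.4060)
step 22: x0=(0.6692) x1=(-0.4015)
step 23: x0=(0.6534) x1=(-0.3967)
step 24: x0=(0.6371) x1=(-0.3917)
step 25: x0=(0.6202) x1=(-0.3864)
step 26: x0=(0.6027) x1=(-0.3809)
step 27: x0=(0.5846) x1=(-0.3752)
step 28: x0=(0.5659) x1=(-0.3691)
step 29: x0=(0.5465) x1=(-0.3628)
step 30: x0=(0.5264) x1=(-0.3561)
step 31: x0=(0.5055) x1=(-0.3492)

0.8547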